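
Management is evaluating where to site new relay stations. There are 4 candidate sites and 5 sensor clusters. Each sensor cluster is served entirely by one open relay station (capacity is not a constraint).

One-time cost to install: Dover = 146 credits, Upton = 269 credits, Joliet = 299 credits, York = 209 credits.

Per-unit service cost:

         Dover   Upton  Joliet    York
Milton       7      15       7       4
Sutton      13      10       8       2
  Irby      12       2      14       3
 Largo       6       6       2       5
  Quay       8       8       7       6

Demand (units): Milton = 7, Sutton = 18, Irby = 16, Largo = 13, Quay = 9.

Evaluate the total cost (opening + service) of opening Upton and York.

Total cost: 693

Each sensor cluster is assigned to its cheapest site among the open ones.
{Upton, York}: Milton→York 4·7=28, Sutton→York 2·18=36, Irby→Upton 2·16=32, Largo→York 5·13=65, Quay→York 6·9=54. Service 215; fixed 478; total 693.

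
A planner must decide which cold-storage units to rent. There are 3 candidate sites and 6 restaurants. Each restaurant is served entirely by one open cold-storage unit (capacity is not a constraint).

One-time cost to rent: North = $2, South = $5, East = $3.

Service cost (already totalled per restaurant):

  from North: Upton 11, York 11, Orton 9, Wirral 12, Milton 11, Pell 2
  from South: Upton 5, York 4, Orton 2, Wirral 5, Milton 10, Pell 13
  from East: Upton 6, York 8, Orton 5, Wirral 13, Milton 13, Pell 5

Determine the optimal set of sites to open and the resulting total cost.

For any fixed open set, each restaurant goes to its cheapest open site; total = fixed + service.
{North, South}: Upton→South 5, York→South 4, Orton→South 2, Wirral→South 5, Milton→South 10, Pell→North 2. Service 28; fixed 7; total 35.
{North, South, East}: Upton→South 5, York→South 4, Orton→South 2, Wirral→South 5, Milton→South 10, Pell→North 2. Service 28; fixed 10; total 38.
{South, East}: service 31 + fixed 8 = 39
{North}: service 56 + fixed 2 = 58
No other subset beats 35.

Open North and South; minimum total cost 35.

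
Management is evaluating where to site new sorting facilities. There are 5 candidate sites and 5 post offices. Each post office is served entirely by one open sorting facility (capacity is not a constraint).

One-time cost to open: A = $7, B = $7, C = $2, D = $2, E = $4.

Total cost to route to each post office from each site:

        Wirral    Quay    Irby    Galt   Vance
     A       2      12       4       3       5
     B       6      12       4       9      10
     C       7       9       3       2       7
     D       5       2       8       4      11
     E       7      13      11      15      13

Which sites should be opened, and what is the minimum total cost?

For any fixed open set, each post office goes to its cheapest open site; total = fixed + service.
{C, D}: Wirral→D 5, Quay→D 2, Irby→C 3, Galt→C 2, Vance→C 7. Service 19; fixed 4; total 23.
{A, C, D}: service 14 + fixed 11 = 25
{A, D}: service 16 + fixed 9 = 25
{A, B, C, D, E}: Wirral→A 2, Quay→D 2, Irby→C 3, Galt→C 2, Vance→A 5. Service 14; fixed 22; total 36.
No other subset beats 23.

Open C and D; minimum total cost 23.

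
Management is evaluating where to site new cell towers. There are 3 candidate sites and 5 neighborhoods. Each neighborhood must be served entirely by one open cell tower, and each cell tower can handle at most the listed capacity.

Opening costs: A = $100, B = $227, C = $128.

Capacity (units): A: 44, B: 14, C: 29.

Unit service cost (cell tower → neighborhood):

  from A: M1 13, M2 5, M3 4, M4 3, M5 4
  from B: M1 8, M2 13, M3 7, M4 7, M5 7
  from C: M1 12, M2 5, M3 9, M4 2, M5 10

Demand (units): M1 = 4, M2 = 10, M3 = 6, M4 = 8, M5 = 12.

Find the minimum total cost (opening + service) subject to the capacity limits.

Open {A}: M1→A 13·4=52, M2→A 5·10=50, M3→A 4·6=24, M4→A 3·8=24, M5→A 4·12=48.
Loads: A carries 40/44. Service 198; fixed 100; total 298.
Next best feasible plan costs 414.

Minimum total cost: 298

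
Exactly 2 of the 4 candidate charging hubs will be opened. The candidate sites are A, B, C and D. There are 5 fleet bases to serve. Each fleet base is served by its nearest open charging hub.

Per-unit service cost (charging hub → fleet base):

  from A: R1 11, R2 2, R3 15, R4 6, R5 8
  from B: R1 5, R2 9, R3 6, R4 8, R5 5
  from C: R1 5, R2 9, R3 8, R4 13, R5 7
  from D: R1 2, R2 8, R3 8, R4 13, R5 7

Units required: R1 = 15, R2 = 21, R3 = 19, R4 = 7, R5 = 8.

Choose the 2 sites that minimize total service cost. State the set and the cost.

Choose A and B; total service cost 313.

With exactly 2 open, each fleet base uses its cheapest among the chosen.
{A, B}: R1→B 5·15=75, R2→A 2·21=42, R3→B 6·19=114, R4→A 6·7=42, R5→B 5·8=40. Service cost 313.
{A, D}: service cost 322
{A, C}: service cost 367
Among all 6 size-2 choices, {A, B} is lowest.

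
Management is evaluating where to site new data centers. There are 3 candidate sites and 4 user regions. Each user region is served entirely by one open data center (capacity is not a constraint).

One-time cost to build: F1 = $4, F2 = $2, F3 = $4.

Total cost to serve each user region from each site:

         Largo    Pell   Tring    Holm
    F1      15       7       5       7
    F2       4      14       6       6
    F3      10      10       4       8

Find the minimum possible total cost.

Minimum total cost: 28

For any fixed open set, each user region goes to its cheapest open site; total = fixed + service.
{F1, F2}: Largo→F2 4, Pell→F1 7, Tring→F1 5, Holm→F2 6. Service 22; fixed 6; total 28.
{F2, F3}: service 24 + fixed 6 = 30
{F1, F2, F3}: service 21 + fixed 10 = 31
{F2}: Largo→F2 4, Pell→F2 14, Tring→F2 6, Holm→F2 6. Service 30; fixed 2; total 32.
No other subset beats 28.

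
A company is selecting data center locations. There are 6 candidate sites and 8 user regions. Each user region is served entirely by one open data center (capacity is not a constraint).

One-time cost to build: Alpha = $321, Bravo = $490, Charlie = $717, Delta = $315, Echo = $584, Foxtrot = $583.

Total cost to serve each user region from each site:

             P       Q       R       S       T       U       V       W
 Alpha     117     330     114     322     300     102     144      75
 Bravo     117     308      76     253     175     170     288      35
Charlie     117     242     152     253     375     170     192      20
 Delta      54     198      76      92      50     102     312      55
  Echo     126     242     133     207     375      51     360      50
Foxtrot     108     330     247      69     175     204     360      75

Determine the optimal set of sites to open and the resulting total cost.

Open Delta only; minimum total cost 1254.

For any fixed open set, each user region goes to its cheapest open site; total = fixed + service.
{Delta}: P→Delta 54, Q→Delta 198, R→Delta 76, S→Delta 92, T→Delta 50, U→Delta 102, V→Delta 312, W→Delta 55. Service 939; fixed 315; total 1254.
{Alpha, Delta}: service 771 + fixed 636 = 1407
{Bravo, Delta}: P→Delta 54, Q→Delta 198, R→Bravo 76, S→Delta 92, T→Delta 50, U→Delta 102, V→Bravo 288, W→Bravo 35. Service 895; fixed 805; total 1700.
{Alpha, Bravo, Charlie, Delta, Echo, Foxtrot}: service 662 + fixed 3010 = 3672
No other subset beats 1254.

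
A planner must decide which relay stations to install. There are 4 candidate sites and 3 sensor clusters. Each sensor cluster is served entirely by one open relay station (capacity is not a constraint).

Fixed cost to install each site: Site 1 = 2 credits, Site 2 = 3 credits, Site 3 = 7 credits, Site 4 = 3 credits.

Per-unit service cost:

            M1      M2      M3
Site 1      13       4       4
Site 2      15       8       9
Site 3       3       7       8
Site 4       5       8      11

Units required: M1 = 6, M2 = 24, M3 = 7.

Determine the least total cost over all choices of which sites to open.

For any fixed open set, each sensor cluster goes to its cheapest open site; total = fixed + service.
{Site 1, Site 3}: M1→Site 3 3·6=18, M2→Site 1 4·24=96, M3→Site 1 4·7=28. Service 142; fixed 9; total 151.
{Site 1, Site 2, Site 3}: service 142 + fixed 12 = 154
{Site 1, Site 3, Site 4}: M1→Site 3 3·6=18, M2→Site 1 4·24=96, M3→Site 1 4·7=28. Service 142; fixed 12; total 154.
{Site 1, Site 2, Site 3, Site 4}: service 142 + fixed 15 = 157
No other subset beats 151.

Minimum total cost: 151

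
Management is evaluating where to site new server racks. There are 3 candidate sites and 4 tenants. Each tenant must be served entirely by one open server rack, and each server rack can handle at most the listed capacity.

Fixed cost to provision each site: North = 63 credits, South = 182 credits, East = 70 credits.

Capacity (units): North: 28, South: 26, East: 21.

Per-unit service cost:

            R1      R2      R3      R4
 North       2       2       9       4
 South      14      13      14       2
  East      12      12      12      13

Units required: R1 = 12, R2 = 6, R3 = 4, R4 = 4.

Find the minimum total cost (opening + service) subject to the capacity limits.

Minimum total cost: 151

Open {North}: R1→North 2·12=24, R2→North 2·6=12, R3→North 9·4=36, R4→North 4·4=16.
Loads: North carries 26/28. Service 88; fixed 63; total 151.
Next best feasible plan costs 221.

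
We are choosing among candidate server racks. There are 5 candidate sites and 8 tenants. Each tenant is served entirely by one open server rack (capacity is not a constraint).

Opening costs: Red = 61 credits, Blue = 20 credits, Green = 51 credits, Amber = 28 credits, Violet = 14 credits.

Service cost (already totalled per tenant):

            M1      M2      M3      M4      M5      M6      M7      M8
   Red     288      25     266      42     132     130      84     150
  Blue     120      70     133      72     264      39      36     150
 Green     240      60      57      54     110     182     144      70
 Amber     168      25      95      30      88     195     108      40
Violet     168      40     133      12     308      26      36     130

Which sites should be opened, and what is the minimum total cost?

For any fixed open set, each tenant goes to its cheapest open site; total = fixed + service.
{Blue, Amber, Violet}: M1→Blue 120, M2→Amber 25, M3→Amber 95, M4→Violet 12, M5→Amber 88, M6→Violet 26, M7→Blue 36, M8→Amber 40. Service 442; fixed 62; total 504.
{Blue, Green, Amber, Violet}: service 404 + fixed 113 = 517
{Blue, Amber}: M1→Blue 120, M2→Amber 25, M3→Amber 95, M4→Amber 30, M5→Amber 88, M6→Blue 39, M7→Blue 36, M8→Amber 40. Service 473; fixed 48; total 521.
{Red, Blue, Green, Amber, Violet}: M1→Blue 120, M2→Red 25, M3→Green 57, M4→Violet 12, M5→Amber 88, M6→Violet 26, M7→Blue 36, M8→Amber 40. Service 404; fixed 174; total 578.
No other subset beats 504.

Open Blue, Amber and Violet; minimum total cost 504.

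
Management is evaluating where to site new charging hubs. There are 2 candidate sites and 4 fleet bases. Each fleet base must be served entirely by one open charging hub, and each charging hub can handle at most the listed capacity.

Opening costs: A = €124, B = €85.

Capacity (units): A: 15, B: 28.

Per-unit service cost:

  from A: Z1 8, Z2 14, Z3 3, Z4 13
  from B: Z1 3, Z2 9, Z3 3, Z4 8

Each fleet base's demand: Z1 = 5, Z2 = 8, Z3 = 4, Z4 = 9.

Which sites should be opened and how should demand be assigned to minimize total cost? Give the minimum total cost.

Minimum total cost: 256

Open {B}: Z1→B 3·5=15, Z2→B 9·8=72, Z3→B 3·4=12, Z4→B 8·9=72.
Loads: B carries 26/28. Service 171; fixed 85; total 256.
Next best feasible plan costs 380.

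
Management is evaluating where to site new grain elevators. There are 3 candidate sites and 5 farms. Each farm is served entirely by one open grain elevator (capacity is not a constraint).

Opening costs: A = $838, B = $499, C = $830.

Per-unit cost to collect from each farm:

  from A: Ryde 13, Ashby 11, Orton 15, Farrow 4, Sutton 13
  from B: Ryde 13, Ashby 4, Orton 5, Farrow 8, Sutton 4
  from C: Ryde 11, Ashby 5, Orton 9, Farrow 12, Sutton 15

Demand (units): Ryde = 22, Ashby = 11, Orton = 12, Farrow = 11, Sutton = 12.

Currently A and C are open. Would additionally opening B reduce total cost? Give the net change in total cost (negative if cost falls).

Current service cost with {A, C}: 605.
Adding B: each farm re-picks its cheapest; new service cost 438, saving 167.
Extra fixed cost: 499. Net change = 499 − 167 = 332.
(Totals: 2273 → 2605.)

No — net change +332 (cost rises by 332).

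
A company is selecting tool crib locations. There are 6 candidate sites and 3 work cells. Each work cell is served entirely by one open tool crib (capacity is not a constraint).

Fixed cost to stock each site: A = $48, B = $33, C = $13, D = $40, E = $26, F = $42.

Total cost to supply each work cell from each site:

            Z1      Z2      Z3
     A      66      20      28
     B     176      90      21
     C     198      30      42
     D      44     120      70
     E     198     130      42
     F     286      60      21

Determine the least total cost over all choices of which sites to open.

Minimum total cost: 162

For any fixed open set, each work cell goes to its cheapest open site; total = fixed + service.
{A}: Z1→A 66, Z2→A 20, Z3→A 28. Service 114; fixed 48; total 162.
{C, D}: Z1→D 44, Z2→C 30, Z3→C 42. Service 116; fixed 53; total 169.
{A, C}: Z1→A 66, Z2→A 20, Z3→A 28. Service 114; fixed 61; total 175.
{A, B, C, D, E, F}: service 85 + fixed 202 = 287
No other subset beats 162.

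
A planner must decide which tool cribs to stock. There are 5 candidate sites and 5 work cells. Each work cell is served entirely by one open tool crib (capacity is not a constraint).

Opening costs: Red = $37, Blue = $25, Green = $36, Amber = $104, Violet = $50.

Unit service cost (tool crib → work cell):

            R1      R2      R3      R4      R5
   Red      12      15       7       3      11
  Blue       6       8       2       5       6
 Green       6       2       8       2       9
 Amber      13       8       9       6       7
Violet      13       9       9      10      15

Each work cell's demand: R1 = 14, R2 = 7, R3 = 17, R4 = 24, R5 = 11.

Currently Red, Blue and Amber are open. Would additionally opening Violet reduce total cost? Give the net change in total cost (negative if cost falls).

Current service cost with {Red, Blue, Amber}: 312.
Adding Violet: each work cell re-picks its cheapest; new service cost 312, saving 0.
Extra fixed cost: 50. Net change = 50 − 0 = 50.
(Totals: 478 → 528.)

No — net change +50 (cost rises by 50).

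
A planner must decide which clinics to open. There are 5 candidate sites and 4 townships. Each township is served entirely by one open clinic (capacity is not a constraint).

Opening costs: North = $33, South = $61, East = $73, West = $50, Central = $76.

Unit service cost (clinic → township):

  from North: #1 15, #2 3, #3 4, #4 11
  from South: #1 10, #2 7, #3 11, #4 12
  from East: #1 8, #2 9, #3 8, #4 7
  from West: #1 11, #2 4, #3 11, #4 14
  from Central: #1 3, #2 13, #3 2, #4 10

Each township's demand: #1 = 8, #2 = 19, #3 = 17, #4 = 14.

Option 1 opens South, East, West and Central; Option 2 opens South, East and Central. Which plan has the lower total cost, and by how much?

Option 1: {South, East, West, Central}: #1→Central 3·8=24, #2→West 4·19=76, #3→Central 2·17=34, #4→East 7·14=98. Service 232; fixed 260; total 492.
Option 2: {South, East, Central}: #1→Central 3·8=24, #2→South 7·19=133, #3→Central 2·17=34, #4→East 7·14=98. Service 289; fixed 210; total 499.
Difference: |492 − 499| = 7.

Option 1 is cheaper by 7.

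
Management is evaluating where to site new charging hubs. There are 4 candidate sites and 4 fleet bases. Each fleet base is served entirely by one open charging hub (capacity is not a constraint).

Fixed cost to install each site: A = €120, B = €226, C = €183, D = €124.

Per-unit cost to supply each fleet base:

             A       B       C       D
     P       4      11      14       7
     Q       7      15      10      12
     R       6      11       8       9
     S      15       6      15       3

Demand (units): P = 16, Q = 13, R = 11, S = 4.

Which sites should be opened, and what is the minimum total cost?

Open A only; minimum total cost 401.

For any fixed open set, each fleet base goes to its cheapest open site; total = fixed + service.
{A}: P→A 4·16=64, Q→A 7·13=91, R→A 6·11=66, S→A 15·4=60. Service 281; fixed 120; total 401.
{A, D}: service 233 + fixed 244 = 477
{D}: service 379 + fixed 124 = 503
{A, B, C, D}: service 233 + fixed 653 = 886
No other subset beats 401.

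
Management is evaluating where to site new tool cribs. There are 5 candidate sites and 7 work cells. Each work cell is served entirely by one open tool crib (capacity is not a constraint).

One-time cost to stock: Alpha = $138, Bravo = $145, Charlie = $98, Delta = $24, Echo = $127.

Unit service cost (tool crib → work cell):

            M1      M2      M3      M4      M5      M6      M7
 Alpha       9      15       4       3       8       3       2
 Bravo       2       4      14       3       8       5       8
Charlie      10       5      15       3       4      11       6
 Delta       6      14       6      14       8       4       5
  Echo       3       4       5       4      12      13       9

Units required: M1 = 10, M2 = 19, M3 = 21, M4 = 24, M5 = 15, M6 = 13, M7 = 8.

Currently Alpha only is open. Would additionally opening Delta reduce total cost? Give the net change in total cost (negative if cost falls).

Current service cost with {Alpha}: 706.
Adding Delta: each work cell re-picks its cheapest; new service cost 657, saving 49.
Extra fixed cost: 24. Net change = 24 − 49 = -25.
(Totals: 844 → 819.)

Yes — net change −25 (cost falls by 25).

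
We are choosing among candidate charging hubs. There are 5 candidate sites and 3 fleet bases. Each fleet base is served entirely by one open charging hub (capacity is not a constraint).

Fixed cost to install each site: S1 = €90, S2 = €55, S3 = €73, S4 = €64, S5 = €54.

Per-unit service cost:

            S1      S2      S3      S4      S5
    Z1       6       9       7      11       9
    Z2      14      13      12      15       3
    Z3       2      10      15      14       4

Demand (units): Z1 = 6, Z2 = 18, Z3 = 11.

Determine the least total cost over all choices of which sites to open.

Minimum total cost: 206

For any fixed open set, each fleet base goes to its cheapest open site; total = fixed + service.
{S5}: Z1→S5 9·6=54, Z2→S5 3·18=54, Z3→S5 4·11=44. Service 152; fixed 54; total 206.
{S1, S5}: service 112 + fixed 144 = 256
{S2, S5}: service 152 + fixed 109 = 261
{S1, S2, S3, S4, S5}: service 112 + fixed 336 = 448
No other subset beats 206.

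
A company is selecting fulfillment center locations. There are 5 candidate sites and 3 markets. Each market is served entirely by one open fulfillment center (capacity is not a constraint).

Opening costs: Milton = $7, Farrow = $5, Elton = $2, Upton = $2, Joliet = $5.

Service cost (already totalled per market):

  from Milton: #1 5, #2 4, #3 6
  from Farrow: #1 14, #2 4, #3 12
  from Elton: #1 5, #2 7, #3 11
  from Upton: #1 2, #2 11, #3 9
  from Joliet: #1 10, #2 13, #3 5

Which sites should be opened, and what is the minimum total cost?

Open Milton and Upton; minimum total cost 21.

For any fixed open set, each market goes to its cheapest open site; total = fixed + service.
{Milton, Upton}: #1→Upton 2, #2→Milton 4, #3→Milton 6. Service 12; fixed 9; total 21.
{Milton}: #1→Milton 5, #2→Milton 4, #3→Milton 6. Service 15; fixed 7; total 22.
{Farrow, Upton}: service 15 + fixed 7 = 22
{Milton, Farrow, Elton, Upton, Joliet}: #1→Upton 2, #2→Milton 4, #3→Joliet 5. Service 11; fixed 21; total 32.
No other subset beats 21.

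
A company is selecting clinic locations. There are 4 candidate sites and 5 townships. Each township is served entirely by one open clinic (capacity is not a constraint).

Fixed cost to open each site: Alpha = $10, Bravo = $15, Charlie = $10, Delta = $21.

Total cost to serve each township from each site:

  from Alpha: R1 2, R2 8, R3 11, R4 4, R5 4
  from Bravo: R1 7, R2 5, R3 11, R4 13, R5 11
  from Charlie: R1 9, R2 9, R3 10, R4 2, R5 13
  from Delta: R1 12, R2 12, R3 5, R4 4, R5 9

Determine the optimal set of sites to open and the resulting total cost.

For any fixed open set, each township goes to its cheapest open site; total = fixed + service.
{Alpha}: R1→Alpha 2, R2→Alpha 8, R3→Alpha 11, R4→Alpha 4, R5→Alpha 4. Service 29; fixed 10; total 39.
{Alpha, Charlie}: R1→Alpha 2, R2→Alpha 8, R3→Charlie 10, R4→Charlie 2, R5→Alpha 4. Service 26; fixed 20; total 46.
{Alpha, Bravo}: R1→Alpha 2, R2→Bravo 5, R3→Alpha 11, R4→Alpha 4, R5→Alpha 4. Service 26; fixed 25; total 51.
{Alpha, Bravo, Charlie, Delta}: R1→Alpha 2, R2→Bravo 5, R3→Delta 5, R4→Charlie 2, R5→Alpha 4. Service 18; fixed 56; total 74.
(All 15 nonempty subsets were checked; Alpha only is lowest.)

Open Alpha only; minimum total cost 39.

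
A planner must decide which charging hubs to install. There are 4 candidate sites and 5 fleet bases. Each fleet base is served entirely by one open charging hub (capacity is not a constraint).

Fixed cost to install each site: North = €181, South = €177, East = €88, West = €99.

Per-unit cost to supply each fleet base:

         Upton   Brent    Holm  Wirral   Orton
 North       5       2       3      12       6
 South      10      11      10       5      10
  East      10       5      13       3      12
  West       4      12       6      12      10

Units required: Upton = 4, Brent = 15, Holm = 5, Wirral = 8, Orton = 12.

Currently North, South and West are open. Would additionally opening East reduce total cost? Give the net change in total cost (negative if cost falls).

Current service cost with {North, South, West}: 173.
Adding East: each fleet base re-picks its cheapest; new service cost 157, saving 16.
Extra fixed cost: 88. Net change = 88 − 16 = 72.
(Totals: 630 → 702.)

No — net change +72 (cost rises by 72).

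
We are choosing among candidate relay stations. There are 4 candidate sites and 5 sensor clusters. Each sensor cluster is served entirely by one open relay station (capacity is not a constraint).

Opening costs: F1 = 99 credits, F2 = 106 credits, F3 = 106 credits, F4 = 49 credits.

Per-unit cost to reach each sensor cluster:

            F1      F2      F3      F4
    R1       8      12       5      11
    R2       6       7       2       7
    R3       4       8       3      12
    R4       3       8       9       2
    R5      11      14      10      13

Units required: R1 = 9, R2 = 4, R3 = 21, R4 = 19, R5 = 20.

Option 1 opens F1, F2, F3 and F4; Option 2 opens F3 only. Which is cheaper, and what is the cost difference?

Option 2 is cheaper by 121.

Option 1: {F1, F2, F3, F4}: R1→F3 5·9=45, R2→F3 2·4=8, R3→F3 3·21=63, R4→F4 2·19=38, R5→F3 10·20=200. Service 354; fixed 360; total 714.
Option 2: {F3}: R1→F3 5·9=45, R2→F3 2·4=8, R3→F3 3·21=63, R4→F3 9·19=171, R5→F3 10·20=200. Service 487; fixed 106; total 593.
Difference: |714 − 593| = 121.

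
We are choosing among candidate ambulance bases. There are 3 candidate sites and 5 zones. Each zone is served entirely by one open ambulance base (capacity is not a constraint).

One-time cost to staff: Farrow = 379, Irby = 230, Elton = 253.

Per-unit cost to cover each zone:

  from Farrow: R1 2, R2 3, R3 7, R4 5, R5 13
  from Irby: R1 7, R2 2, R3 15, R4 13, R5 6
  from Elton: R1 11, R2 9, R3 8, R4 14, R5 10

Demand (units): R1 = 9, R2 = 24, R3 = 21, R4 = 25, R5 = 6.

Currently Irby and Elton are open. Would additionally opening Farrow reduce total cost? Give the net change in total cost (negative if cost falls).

Current service cost with {Irby, Elton}: 640.
Adding Farrow: each zone re-picks its cheapest; new service cost 374, saving 266.
Extra fixed cost: 379. Net change = 379 − 266 = 113.
(Totals: 1123 → 1236.)

No — net change +113 (cost rises by 113).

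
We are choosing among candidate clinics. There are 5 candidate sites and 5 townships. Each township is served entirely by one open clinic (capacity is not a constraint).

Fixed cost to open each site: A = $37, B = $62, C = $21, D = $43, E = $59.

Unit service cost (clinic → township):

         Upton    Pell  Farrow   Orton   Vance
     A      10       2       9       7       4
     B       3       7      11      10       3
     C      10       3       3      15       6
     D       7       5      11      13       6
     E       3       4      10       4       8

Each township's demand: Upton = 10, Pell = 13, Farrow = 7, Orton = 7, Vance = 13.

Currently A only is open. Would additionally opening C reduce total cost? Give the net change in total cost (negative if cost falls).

Current service cost with {A}: 290.
Adding C: each township re-picks its cheapest; new service cost 248, saving 42.
Extra fixed cost: 21. Net change = 21 − 42 = -21.
(Totals: 327 → 306.)

Yes — net change −21 (cost falls by 21).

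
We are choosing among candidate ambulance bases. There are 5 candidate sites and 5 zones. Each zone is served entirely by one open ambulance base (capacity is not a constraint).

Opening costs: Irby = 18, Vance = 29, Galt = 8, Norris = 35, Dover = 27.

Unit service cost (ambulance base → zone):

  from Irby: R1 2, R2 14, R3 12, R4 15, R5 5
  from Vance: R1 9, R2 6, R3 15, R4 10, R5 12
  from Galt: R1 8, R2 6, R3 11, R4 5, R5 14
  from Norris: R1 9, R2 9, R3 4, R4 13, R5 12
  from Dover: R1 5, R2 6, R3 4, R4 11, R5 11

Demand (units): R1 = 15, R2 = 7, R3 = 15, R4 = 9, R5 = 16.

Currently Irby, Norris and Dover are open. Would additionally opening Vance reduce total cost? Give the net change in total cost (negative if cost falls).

Current service cost with {Irby, Norris, Dover}: 311.
Adding Vance: each zone re-picks its cheapest; new service cost 302, saving 9.
Extra fixed cost: 29. Net change = 29 − 9 = 20.
(Totals: 391 → 411.)

No — net change +20 (cost rises by 20).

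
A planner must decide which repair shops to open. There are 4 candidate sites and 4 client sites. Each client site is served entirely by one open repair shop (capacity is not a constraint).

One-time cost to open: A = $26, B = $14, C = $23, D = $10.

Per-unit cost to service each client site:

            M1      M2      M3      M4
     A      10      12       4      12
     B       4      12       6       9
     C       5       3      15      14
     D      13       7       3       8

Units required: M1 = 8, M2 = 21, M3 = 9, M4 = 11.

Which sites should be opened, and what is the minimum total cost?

Open C and D; minimum total cost 251.

For any fixed open set, each client site goes to its cheapest open site; total = fixed + service.
{C, D}: M1→C 5·8=40, M2→C 3·21=63, M3→D 3·9=27, M4→D 8·11=88. Service 218; fixed 33; total 251.
{B, C, D}: service 210 + fixed 47 = 257
{A, C, D}: service 218 + fixed 59 = 277
{A, B, C, D}: service 210 + fixed 73 = 283
(All 15 nonempty subsets were checked; C and D is lowest.)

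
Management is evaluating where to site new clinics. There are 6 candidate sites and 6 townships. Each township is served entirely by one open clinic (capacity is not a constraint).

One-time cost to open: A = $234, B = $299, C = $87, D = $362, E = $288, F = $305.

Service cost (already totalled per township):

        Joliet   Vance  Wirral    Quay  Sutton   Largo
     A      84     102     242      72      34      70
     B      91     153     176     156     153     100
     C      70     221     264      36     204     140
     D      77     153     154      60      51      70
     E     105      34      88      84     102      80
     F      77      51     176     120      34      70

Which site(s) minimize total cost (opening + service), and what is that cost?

Open E only; minimum total cost 781.

For any fixed open set, each township goes to its cheapest open site; total = fixed + service.
{E}: Joliet→E 105, Vance→E 34, Wirral→E 88, Quay→E 84, Sutton→E 102, Largo→E 80. Service 493; fixed 288; total 781.
{C, E}: service 410 + fixed 375 = 785
{C, F}: service 437 + fixed 392 = 829
{A, B, C, D, E, F}: service 332 + fixed 1575 = 1907
No other subset beats 781.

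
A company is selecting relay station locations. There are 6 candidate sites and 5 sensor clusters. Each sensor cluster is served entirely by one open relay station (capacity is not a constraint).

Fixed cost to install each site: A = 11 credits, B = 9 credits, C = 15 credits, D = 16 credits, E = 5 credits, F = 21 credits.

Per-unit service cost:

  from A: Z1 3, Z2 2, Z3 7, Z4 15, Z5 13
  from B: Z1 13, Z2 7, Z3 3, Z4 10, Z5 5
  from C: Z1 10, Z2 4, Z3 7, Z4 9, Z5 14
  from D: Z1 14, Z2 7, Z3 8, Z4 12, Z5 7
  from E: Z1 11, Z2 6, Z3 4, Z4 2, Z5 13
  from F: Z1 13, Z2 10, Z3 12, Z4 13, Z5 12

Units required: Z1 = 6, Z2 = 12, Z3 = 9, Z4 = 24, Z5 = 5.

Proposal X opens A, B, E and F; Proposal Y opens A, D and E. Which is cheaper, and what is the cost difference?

Proposal X is cheaper by 5.

Proposal X: {A, B, E, F}: Z1→A 3·6=18, Z2→A 2·12=24, Z3→B 3·9=27, Z4→E 2·24=48, Z5→B 5·5=25. Service 142; fixed 46; total 188.
Proposal Y: {A, D, E}: Z1→A 3·6=18, Z2→A 2·12=24, Z3→E 4·9=36, Z4→E 2·24=48, Z5→D 7·5=35. Service 161; fixed 32; total 193.
Difference: |188 − 193| = 5.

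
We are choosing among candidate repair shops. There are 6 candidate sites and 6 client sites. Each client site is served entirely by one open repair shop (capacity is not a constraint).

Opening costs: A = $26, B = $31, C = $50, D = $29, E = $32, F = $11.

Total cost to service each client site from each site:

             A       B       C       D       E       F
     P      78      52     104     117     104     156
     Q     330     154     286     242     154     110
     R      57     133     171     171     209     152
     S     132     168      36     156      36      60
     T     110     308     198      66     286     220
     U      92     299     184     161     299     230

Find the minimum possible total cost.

Minimum total cost: 529

For any fixed open set, each client site goes to its cheapest open site; total = fixed + service.
{A, D, F}: P→A 78, Q→F 110, R→A 57, S→F 60, T→D 66, U→A 92. Service 463; fixed 66; total 529.
{A, B, D, F}: service 437 + fixed 97 = 534
{A, D, E, F}: service 439 + fixed 98 = 537
{A, B, C, D, E, F}: P→B 52, Q→F 110, R→A 57, S→C 36, T→D 66, U→A 92. Service 413; fixed 179; total 592.
No other subset beats 529.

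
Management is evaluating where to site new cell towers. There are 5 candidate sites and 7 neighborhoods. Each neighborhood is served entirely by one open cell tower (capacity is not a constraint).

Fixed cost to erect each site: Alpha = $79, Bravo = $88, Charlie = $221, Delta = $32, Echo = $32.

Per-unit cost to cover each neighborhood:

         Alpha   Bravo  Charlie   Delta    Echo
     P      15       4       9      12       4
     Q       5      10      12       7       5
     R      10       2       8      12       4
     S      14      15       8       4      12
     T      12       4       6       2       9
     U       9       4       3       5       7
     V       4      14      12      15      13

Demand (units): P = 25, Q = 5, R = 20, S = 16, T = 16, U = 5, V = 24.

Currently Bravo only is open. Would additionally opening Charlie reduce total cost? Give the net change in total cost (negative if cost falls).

Current service cost with {Bravo}: 850.
Adding Charlie: each neighborhood re-picks its cheapest; new service cost 685, saving 165.
Extra fixed cost: 221. Net change = 221 − 165 = 56.
(Totals: 938 → 994.)

No — net change +56 (cost rises by 56).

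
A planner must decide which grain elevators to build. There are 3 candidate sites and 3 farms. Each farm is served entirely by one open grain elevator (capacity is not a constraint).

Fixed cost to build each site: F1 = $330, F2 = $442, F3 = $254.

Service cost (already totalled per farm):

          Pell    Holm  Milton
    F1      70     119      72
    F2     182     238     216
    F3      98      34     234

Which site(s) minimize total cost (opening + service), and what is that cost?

For any fixed open set, each farm goes to its cheapest open site; total = fixed + service.
{F1}: Pell→F1 70, Holm→F1 119, Milton→F1 72. Service 261; fixed 330; total 591.
{F3}: Pell→F3 98, Holm→F3 34, Milton→F3 234. Service 366; fixed 254; total 620.
{F1, F3}: service 176 + fixed 584 = 760
{F1, F2, F3}: Pell→F1 70, Holm→F3 34, Milton→F1 72. Service 176; fixed 1026; total 1202.
(All 7 nonempty subsets were checked; F1 only is lowest.)

Open F1 only; minimum total cost 591.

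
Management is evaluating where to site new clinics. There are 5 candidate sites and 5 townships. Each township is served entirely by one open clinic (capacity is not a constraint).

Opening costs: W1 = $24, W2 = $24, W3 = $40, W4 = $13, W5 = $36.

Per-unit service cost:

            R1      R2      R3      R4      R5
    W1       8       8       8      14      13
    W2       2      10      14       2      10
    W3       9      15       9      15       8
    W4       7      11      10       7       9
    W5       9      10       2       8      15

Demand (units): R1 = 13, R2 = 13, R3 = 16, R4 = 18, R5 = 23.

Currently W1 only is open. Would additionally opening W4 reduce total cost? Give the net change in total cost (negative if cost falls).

Yes — net change −218 (cost falls by 218).

Current service cost with {W1}: 887.
Adding W4: each township re-picks its cheapest; new service cost 656, saving 231.
Extra fixed cost: 13. Net change = 13 − 231 = -218.
(Totals: 911 → 693.)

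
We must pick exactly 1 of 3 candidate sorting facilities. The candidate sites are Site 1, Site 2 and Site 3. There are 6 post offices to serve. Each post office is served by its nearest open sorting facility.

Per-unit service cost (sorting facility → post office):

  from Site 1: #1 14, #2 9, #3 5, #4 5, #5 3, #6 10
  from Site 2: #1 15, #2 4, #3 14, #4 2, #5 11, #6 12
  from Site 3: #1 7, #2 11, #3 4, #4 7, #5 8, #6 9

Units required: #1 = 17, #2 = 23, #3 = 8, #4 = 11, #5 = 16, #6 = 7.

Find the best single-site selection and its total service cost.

With exactly 1 open, each post office uses its cheapest among the chosen.
{Site 1}: #1→Site 1 14·17=238, #2→Site 1 9·23=207, #3→Site 1 5·8=40, #4→Site 1 5·11=55, #5→Site 1 3·16=48, #6→Site 1 10·7=70. Service cost 658.
{Site 3}: service cost 672
{Site 2}: service cost 741
Among all 3 size-1 choices, {Site 1} is lowest.

Choose Site 1 only; total service cost 658.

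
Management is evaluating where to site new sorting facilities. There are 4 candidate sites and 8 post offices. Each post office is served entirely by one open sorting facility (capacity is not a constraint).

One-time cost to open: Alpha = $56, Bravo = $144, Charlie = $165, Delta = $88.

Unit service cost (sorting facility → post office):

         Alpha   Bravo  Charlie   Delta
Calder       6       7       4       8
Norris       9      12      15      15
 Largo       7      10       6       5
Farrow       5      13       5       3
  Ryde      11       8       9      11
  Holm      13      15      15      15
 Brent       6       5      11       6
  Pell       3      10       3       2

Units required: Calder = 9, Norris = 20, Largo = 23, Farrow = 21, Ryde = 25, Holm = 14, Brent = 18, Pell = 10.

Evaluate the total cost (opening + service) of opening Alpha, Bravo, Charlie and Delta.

Each post office is assigned to its cheapest site among the open ones.
{Alpha, Bravo, Charlie, Delta}: Calder→Charlie 4·9=36, Norris→Alpha 9·20=180, Largo→Delta 5·23=115, Farrow→Delta 3·21=63, Ryde→Bravo 8·25=200, Holm→Alpha 13·14=182, Brent→Bravo 5·18=90, Pell→Delta 2·10=20. Service 886; fixed 453; total 1339.

Total cost: 1339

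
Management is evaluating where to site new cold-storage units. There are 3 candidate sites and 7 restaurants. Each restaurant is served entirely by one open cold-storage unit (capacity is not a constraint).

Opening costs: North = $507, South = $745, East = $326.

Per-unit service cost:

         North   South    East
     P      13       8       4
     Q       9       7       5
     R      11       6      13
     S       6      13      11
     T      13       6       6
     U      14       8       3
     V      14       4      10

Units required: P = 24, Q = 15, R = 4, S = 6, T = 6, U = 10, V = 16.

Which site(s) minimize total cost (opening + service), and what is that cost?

For any fixed open set, each restaurant goes to its cheapest open site; total = fixed + service.
{East}: P→East 4·24=96, Q→East 5·15=75, R→East 13·4=52, S→East 11·6=66, T→East 6·6=36, U→East 3·10=30, V→East 10·16=160. Service 515; fixed 326; total 841.
{North, East}: service 477 + fixed 833 = 1310
{South}: service 579 + fixed 745 = 1324
{North, South, East}: service 361 + fixed 1578 = 1939
No other subset beats 841.

Open East only; minimum total cost 841.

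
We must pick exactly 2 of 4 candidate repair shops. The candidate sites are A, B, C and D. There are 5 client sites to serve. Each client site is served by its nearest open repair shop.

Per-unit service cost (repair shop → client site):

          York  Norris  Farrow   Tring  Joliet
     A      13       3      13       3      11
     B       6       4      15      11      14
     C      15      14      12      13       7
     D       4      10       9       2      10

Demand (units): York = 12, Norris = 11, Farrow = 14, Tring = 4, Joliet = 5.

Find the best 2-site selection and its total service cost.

Choose A and D; total service cost 265.

With exactly 2 open, each client site uses its cheapest among the chosen.
{A, D}: York→D 4·12=48, Norris→A 3·11=33, Farrow→D 9·14=126, Tring→D 2·4=8, Joliet→D 10·5=50. Service cost 265.
{B, D}: service cost 276
{C, D}: service cost 327
Among all 6 size-2 choices, {A, D} is lowest.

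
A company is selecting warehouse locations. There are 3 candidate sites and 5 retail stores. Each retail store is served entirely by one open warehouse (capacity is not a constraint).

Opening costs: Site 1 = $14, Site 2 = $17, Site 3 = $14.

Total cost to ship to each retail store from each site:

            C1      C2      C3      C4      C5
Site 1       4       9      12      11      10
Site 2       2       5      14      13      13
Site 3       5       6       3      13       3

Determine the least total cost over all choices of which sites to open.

For any fixed open set, each retail store goes to its cheapest open site; total = fixed + service.
{Site 3}: C1→Site 3 5, C2→Site 3 6, C3→Site 3 3, C4→Site 3 13, C5→Site 3 3. Service 30; fixed 14; total 44.
{Site 1, Site 3}: service 27 + fixed 28 = 55
{Site 2, Site 3}: C1→Site 2 2, C2→Site 2 5, C3→Site 3 3, C4→Site 2 13, C5→Site 3 3. Service 26; fixed 31; total 57.
{Site 1, Site 2, Site 3}: service 24 + fixed 45 = 69
(All 7 nonempty subsets were checked; Site 3 only is lowest.)

Minimum total cost: 44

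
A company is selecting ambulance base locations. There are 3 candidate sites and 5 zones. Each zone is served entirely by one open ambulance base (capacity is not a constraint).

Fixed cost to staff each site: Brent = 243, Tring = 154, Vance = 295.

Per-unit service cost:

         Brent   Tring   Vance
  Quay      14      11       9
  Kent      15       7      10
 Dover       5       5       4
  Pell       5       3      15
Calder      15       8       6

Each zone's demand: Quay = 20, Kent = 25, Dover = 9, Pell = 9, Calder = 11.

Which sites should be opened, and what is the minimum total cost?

For any fixed open set, each zone goes to its cheapest open site; total = fixed + service.
{Tring}: Quay→Tring 11·20=220, Kent→Tring 7·25=175, Dover→Tring 5·9=45, Pell→Tring 3·9=27, Calder→Tring 8·11=88. Service 555; fixed 154; total 709.
{Tring, Vance}: service 484 + fixed 449 = 933
{Brent, Tring}: Quay→Tring 11·20=220, Kent→Tring 7·25=175, Dover→Brent 5·9=45, Pell→Tring 3·9=27, Calder→Tring 8·11=88. Service 555; fixed 397; total 952.
{Brent, Tring, Vance}: service 484 + fixed 692 = 1176
No other subset beats 709.

Open Tring only; minimum total cost 709.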